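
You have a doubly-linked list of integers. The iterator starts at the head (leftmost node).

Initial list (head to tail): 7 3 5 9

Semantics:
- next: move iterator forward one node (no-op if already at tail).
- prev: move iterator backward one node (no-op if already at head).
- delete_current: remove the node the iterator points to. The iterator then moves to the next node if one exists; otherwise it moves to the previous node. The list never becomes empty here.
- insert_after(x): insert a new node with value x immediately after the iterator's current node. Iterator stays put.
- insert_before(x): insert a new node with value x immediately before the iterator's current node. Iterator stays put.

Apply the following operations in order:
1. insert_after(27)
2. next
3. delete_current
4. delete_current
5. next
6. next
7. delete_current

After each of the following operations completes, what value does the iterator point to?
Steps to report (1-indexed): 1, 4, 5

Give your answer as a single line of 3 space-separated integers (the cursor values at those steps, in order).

Answer: 7 5 9

Derivation:
After 1 (insert_after(27)): list=[7, 27, 3, 5, 9] cursor@7
After 2 (next): list=[7, 27, 3, 5, 9] cursor@27
After 3 (delete_current): list=[7, 3, 5, 9] cursor@3
After 4 (delete_current): list=[7, 5, 9] cursor@5
After 5 (next): list=[7, 5, 9] cursor@9
After 6 (next): list=[7, 5, 9] cursor@9
After 7 (delete_current): list=[7, 5] cursor@5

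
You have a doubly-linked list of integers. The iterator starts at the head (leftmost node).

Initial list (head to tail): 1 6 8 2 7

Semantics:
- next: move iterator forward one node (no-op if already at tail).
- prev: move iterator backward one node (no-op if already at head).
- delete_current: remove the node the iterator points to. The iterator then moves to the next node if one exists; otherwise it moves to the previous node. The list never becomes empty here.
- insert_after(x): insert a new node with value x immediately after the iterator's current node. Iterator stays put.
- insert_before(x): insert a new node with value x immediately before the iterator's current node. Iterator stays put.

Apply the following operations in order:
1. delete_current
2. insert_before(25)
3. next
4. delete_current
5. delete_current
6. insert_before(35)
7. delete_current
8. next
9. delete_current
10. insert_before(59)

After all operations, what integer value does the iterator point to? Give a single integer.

After 1 (delete_current): list=[6, 8, 2, 7] cursor@6
After 2 (insert_before(25)): list=[25, 6, 8, 2, 7] cursor@6
After 3 (next): list=[25, 6, 8, 2, 7] cursor@8
After 4 (delete_current): list=[25, 6, 2, 7] cursor@2
After 5 (delete_current): list=[25, 6, 7] cursor@7
After 6 (insert_before(35)): list=[25, 6, 35, 7] cursor@7
After 7 (delete_current): list=[25, 6, 35] cursor@35
After 8 (next): list=[25, 6, 35] cursor@35
After 9 (delete_current): list=[25, 6] cursor@6
After 10 (insert_before(59)): list=[25, 59, 6] cursor@6

Answer: 6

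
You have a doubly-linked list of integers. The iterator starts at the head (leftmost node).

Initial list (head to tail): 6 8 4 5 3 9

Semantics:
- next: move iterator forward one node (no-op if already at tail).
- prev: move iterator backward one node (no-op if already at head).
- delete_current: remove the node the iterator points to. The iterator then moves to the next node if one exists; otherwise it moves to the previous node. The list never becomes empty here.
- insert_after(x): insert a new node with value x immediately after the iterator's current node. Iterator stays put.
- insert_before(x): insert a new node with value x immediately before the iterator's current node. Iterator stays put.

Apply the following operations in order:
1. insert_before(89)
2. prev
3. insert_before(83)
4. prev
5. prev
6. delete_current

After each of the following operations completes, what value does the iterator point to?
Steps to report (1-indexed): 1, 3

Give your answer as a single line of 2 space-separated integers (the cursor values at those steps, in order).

Answer: 6 89

Derivation:
After 1 (insert_before(89)): list=[89, 6, 8, 4, 5, 3, 9] cursor@6
After 2 (prev): list=[89, 6, 8, 4, 5, 3, 9] cursor@89
After 3 (insert_before(83)): list=[83, 89, 6, 8, 4, 5, 3, 9] cursor@89
After 4 (prev): list=[83, 89, 6, 8, 4, 5, 3, 9] cursor@83
After 5 (prev): list=[83, 89, 6, 8, 4, 5, 3, 9] cursor@83
After 6 (delete_current): list=[89, 6, 8, 4, 5, 3, 9] cursor@89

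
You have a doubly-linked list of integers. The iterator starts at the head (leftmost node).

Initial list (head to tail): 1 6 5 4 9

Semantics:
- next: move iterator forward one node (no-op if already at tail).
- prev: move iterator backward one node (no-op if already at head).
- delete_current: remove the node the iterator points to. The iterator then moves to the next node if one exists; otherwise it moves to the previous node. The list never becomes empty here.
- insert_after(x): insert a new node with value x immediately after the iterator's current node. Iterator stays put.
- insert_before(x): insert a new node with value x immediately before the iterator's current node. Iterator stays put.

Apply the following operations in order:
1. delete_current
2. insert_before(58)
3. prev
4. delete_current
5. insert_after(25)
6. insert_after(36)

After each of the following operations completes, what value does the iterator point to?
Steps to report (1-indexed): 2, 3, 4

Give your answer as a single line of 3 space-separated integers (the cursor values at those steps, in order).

Answer: 6 58 6

Derivation:
After 1 (delete_current): list=[6, 5, 4, 9] cursor@6
After 2 (insert_before(58)): list=[58, 6, 5, 4, 9] cursor@6
After 3 (prev): list=[58, 6, 5, 4, 9] cursor@58
After 4 (delete_current): list=[6, 5, 4, 9] cursor@6
After 5 (insert_after(25)): list=[6, 25, 5, 4, 9] cursor@6
After 6 (insert_after(36)): list=[6, 36, 25, 5, 4, 9] cursor@6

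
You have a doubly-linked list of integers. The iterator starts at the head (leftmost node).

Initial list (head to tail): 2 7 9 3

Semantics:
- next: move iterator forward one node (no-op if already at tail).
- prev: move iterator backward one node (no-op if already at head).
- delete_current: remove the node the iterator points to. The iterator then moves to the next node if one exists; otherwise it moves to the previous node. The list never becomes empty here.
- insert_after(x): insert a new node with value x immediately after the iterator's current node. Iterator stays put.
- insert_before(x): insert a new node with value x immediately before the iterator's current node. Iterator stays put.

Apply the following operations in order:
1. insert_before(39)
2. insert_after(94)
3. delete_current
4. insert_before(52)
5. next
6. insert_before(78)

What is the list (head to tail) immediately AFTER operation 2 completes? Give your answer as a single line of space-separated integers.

After 1 (insert_before(39)): list=[39, 2, 7, 9, 3] cursor@2
After 2 (insert_after(94)): list=[39, 2, 94, 7, 9, 3] cursor@2

Answer: 39 2 94 7 9 3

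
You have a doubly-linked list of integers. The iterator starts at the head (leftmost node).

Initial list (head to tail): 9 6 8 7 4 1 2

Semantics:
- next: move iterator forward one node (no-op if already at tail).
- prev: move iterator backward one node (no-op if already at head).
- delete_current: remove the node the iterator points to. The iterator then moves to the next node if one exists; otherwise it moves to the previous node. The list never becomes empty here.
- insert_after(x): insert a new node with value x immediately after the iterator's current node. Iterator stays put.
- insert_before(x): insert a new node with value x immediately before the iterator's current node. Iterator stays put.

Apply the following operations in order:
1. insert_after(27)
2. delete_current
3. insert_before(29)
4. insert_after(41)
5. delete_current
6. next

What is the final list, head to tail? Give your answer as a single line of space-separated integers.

After 1 (insert_after(27)): list=[9, 27, 6, 8, 7, 4, 1, 2] cursor@9
After 2 (delete_current): list=[27, 6, 8, 7, 4, 1, 2] cursor@27
After 3 (insert_before(29)): list=[29, 27, 6, 8, 7, 4, 1, 2] cursor@27
After 4 (insert_after(41)): list=[29, 27, 41, 6, 8, 7, 4, 1, 2] cursor@27
After 5 (delete_current): list=[29, 41, 6, 8, 7, 4, 1, 2] cursor@41
After 6 (next): list=[29, 41, 6, 8, 7, 4, 1, 2] cursor@6

Answer: 29 41 6 8 7 4 1 2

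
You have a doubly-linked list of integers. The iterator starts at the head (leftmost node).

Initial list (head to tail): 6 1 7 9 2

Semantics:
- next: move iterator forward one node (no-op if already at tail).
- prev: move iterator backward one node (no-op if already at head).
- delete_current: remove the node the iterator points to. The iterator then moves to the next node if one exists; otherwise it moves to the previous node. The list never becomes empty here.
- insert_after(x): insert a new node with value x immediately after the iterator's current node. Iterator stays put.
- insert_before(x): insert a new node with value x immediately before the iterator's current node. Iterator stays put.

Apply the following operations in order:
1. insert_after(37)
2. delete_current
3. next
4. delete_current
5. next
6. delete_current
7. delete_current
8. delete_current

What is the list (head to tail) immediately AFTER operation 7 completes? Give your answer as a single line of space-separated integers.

After 1 (insert_after(37)): list=[6, 37, 1, 7, 9, 2] cursor@6
After 2 (delete_current): list=[37, 1, 7, 9, 2] cursor@37
After 3 (next): list=[37, 1, 7, 9, 2] cursor@1
After 4 (delete_current): list=[37, 7, 9, 2] cursor@7
After 5 (next): list=[37, 7, 9, 2] cursor@9
After 6 (delete_current): list=[37, 7, 2] cursor@2
After 7 (delete_current): list=[37, 7] cursor@7

Answer: 37 7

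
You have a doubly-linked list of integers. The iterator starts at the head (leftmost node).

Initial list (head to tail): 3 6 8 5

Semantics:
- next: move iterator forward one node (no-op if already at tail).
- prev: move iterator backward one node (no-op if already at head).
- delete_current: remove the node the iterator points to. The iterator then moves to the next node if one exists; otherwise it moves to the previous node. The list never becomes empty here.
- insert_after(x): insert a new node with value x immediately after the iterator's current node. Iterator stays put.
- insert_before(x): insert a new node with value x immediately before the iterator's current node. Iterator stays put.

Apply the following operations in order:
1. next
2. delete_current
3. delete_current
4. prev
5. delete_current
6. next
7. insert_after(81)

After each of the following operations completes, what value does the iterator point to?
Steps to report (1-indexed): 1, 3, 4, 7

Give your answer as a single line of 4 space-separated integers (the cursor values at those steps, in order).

Answer: 6 5 3 5

Derivation:
After 1 (next): list=[3, 6, 8, 5] cursor@6
After 2 (delete_current): list=[3, 8, 5] cursor@8
After 3 (delete_current): list=[3, 5] cursor@5
After 4 (prev): list=[3, 5] cursor@3
After 5 (delete_current): list=[5] cursor@5
After 6 (next): list=[5] cursor@5
After 7 (insert_after(81)): list=[5, 81] cursor@5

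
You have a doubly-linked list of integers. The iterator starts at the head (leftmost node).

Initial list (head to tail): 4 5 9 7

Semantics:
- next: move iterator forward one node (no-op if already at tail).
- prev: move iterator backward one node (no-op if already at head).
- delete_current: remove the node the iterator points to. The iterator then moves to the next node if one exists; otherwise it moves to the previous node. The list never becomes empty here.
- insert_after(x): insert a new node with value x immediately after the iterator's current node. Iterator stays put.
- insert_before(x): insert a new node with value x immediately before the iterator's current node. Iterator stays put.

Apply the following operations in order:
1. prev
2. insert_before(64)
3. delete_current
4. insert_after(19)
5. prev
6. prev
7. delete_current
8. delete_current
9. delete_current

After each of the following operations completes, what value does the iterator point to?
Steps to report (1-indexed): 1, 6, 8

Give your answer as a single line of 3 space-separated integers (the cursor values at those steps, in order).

After 1 (prev): list=[4, 5, 9, 7] cursor@4
After 2 (insert_before(64)): list=[64, 4, 5, 9, 7] cursor@4
After 3 (delete_current): list=[64, 5, 9, 7] cursor@5
After 4 (insert_after(19)): list=[64, 5, 19, 9, 7] cursor@5
After 5 (prev): list=[64, 5, 19, 9, 7] cursor@64
After 6 (prev): list=[64, 5, 19, 9, 7] cursor@64
After 7 (delete_current): list=[5, 19, 9, 7] cursor@5
After 8 (delete_current): list=[19, 9, 7] cursor@19
After 9 (delete_current): list=[9, 7] cursor@9

Answer: 4 64 19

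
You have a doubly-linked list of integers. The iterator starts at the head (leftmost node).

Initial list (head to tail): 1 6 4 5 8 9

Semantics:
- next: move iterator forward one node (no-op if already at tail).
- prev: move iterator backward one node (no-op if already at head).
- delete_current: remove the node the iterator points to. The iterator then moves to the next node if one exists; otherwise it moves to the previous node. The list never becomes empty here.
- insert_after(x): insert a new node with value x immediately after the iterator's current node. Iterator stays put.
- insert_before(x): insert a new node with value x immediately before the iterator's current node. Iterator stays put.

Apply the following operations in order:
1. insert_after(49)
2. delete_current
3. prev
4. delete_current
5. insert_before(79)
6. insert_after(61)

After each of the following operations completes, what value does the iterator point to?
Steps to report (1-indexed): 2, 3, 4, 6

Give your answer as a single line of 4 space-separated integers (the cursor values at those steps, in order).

After 1 (insert_after(49)): list=[1, 49, 6, 4, 5, 8, 9] cursor@1
After 2 (delete_current): list=[49, 6, 4, 5, 8, 9] cursor@49
After 3 (prev): list=[49, 6, 4, 5, 8, 9] cursor@49
After 4 (delete_current): list=[6, 4, 5, 8, 9] cursor@6
After 5 (insert_before(79)): list=[79, 6, 4, 5, 8, 9] cursor@6
After 6 (insert_after(61)): list=[79, 6, 61, 4, 5, 8, 9] cursor@6

Answer: 49 49 6 6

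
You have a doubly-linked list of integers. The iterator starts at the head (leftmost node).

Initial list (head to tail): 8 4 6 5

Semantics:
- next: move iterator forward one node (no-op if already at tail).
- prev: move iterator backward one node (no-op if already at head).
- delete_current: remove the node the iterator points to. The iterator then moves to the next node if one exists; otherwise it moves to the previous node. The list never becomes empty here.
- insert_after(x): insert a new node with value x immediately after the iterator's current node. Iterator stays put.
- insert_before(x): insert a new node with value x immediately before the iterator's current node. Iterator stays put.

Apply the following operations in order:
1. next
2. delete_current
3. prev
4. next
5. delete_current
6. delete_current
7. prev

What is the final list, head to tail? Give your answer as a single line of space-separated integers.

After 1 (next): list=[8, 4, 6, 5] cursor@4
After 2 (delete_current): list=[8, 6, 5] cursor@6
After 3 (prev): list=[8, 6, 5] cursor@8
After 4 (next): list=[8, 6, 5] cursor@6
After 5 (delete_current): list=[8, 5] cursor@5
After 6 (delete_current): list=[8] cursor@8
After 7 (prev): list=[8] cursor@8

Answer: 8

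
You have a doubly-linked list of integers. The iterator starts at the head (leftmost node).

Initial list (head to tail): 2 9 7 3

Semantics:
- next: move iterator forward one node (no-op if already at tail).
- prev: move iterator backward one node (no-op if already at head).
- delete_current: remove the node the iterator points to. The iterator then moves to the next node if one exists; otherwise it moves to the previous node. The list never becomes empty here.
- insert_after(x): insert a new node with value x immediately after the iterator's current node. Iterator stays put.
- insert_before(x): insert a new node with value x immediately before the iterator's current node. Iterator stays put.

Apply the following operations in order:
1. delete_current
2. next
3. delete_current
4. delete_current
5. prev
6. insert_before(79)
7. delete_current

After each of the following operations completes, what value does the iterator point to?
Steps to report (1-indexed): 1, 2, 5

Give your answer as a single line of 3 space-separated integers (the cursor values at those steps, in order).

After 1 (delete_current): list=[9, 7, 3] cursor@9
After 2 (next): list=[9, 7, 3] cursor@7
After 3 (delete_current): list=[9, 3] cursor@3
After 4 (delete_current): list=[9] cursor@9
After 5 (prev): list=[9] cursor@9
After 6 (insert_before(79)): list=[79, 9] cursor@9
After 7 (delete_current): list=[79] cursor@79

Answer: 9 7 9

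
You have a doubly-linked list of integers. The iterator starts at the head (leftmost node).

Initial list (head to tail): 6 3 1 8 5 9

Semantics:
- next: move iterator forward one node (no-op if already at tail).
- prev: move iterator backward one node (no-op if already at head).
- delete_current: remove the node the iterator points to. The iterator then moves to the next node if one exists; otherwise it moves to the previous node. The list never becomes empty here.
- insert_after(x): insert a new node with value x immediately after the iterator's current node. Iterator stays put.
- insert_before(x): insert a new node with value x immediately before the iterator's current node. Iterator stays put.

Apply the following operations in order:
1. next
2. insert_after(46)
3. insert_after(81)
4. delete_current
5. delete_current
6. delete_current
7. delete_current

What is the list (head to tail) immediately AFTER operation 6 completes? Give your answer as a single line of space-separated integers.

After 1 (next): list=[6, 3, 1, 8, 5, 9] cursor@3
After 2 (insert_after(46)): list=[6, 3, 46, 1, 8, 5, 9] cursor@3
After 3 (insert_after(81)): list=[6, 3, 81, 46, 1, 8, 5, 9] cursor@3
After 4 (delete_current): list=[6, 81, 46, 1, 8, 5, 9] cursor@81
After 5 (delete_current): list=[6, 46, 1, 8, 5, 9] cursor@46
After 6 (delete_current): list=[6, 1, 8, 5, 9] cursor@1

Answer: 6 1 8 5 9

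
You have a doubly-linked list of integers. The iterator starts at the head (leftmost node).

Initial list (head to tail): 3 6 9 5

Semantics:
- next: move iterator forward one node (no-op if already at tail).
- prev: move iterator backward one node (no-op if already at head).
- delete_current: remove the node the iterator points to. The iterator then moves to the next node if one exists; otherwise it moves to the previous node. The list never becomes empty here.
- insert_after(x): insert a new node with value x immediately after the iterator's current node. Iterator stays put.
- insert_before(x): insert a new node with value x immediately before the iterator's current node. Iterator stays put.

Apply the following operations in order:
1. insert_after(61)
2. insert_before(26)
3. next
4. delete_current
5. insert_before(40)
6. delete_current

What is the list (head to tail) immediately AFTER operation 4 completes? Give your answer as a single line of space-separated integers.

Answer: 26 3 6 9 5

Derivation:
After 1 (insert_after(61)): list=[3, 61, 6, 9, 5] cursor@3
After 2 (insert_before(26)): list=[26, 3, 61, 6, 9, 5] cursor@3
After 3 (next): list=[26, 3, 61, 6, 9, 5] cursor@61
After 4 (delete_current): list=[26, 3, 6, 9, 5] cursor@6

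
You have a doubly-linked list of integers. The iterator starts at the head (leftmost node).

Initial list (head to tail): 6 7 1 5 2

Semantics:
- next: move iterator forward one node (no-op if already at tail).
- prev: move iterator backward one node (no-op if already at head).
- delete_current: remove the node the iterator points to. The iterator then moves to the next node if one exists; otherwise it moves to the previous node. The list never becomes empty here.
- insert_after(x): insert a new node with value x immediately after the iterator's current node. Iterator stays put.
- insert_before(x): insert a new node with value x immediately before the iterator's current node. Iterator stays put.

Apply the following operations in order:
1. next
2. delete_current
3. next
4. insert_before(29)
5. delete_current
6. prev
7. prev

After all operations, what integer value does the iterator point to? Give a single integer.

After 1 (next): list=[6, 7, 1, 5, 2] cursor@7
After 2 (delete_current): list=[6, 1, 5, 2] cursor@1
After 3 (next): list=[6, 1, 5, 2] cursor@5
After 4 (insert_before(29)): list=[6, 1, 29, 5, 2] cursor@5
After 5 (delete_current): list=[6, 1, 29, 2] cursor@2
After 6 (prev): list=[6, 1, 29, 2] cursor@29
After 7 (prev): list=[6, 1, 29, 2] cursor@1

Answer: 1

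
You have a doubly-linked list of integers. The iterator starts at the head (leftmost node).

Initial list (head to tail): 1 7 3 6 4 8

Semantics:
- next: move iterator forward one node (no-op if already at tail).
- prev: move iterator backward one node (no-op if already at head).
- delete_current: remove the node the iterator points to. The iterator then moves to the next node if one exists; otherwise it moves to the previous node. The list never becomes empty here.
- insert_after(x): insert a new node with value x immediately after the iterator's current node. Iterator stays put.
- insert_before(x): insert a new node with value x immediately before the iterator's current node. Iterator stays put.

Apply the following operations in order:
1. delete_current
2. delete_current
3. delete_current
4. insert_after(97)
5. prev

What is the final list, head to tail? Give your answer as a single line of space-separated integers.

After 1 (delete_current): list=[7, 3, 6, 4, 8] cursor@7
After 2 (delete_current): list=[3, 6, 4, 8] cursor@3
After 3 (delete_current): list=[6, 4, 8] cursor@6
After 4 (insert_after(97)): list=[6, 97, 4, 8] cursor@6
After 5 (prev): list=[6, 97, 4, 8] cursor@6

Answer: 6 97 4 8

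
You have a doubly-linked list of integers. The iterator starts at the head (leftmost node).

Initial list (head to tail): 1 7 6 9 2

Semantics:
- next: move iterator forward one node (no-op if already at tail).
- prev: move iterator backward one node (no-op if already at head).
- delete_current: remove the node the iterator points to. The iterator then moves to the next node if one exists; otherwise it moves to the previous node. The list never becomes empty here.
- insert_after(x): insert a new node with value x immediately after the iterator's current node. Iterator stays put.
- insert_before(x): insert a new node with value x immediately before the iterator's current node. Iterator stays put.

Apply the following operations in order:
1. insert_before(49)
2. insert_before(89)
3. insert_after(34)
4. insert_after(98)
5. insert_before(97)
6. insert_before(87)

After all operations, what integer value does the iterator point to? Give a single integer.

Answer: 1

Derivation:
After 1 (insert_before(49)): list=[49, 1, 7, 6, 9, 2] cursor@1
After 2 (insert_before(89)): list=[49, 89, 1, 7, 6, 9, 2] cursor@1
After 3 (insert_after(34)): list=[49, 89, 1, 34, 7, 6, 9, 2] cursor@1
After 4 (insert_after(98)): list=[49, 89, 1, 98, 34, 7, 6, 9, 2] cursor@1
After 5 (insert_before(97)): list=[49, 89, 97, 1, 98, 34, 7, 6, 9, 2] cursor@1
After 6 (insert_before(87)): list=[49, 89, 97, 87, 1, 98, 34, 7, 6, 9, 2] cursor@1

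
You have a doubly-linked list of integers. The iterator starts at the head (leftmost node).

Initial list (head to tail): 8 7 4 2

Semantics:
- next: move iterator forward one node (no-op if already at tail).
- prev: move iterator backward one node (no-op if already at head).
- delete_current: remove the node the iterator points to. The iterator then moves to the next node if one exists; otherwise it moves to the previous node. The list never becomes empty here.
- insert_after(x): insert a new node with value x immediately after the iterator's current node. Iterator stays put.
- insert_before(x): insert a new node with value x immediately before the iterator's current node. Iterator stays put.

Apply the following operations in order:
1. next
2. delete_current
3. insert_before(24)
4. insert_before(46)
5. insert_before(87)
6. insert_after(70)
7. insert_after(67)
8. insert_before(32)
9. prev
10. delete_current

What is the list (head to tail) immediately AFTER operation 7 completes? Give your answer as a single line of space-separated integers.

After 1 (next): list=[8, 7, 4, 2] cursor@7
After 2 (delete_current): list=[8, 4, 2] cursor@4
After 3 (insert_before(24)): list=[8, 24, 4, 2] cursor@4
After 4 (insert_before(46)): list=[8, 24, 46, 4, 2] cursor@4
After 5 (insert_before(87)): list=[8, 24, 46, 87, 4, 2] cursor@4
After 6 (insert_after(70)): list=[8, 24, 46, 87, 4, 70, 2] cursor@4
After 7 (insert_after(67)): list=[8, 24, 46, 87, 4, 67, 70, 2] cursor@4

Answer: 8 24 46 87 4 67 70 2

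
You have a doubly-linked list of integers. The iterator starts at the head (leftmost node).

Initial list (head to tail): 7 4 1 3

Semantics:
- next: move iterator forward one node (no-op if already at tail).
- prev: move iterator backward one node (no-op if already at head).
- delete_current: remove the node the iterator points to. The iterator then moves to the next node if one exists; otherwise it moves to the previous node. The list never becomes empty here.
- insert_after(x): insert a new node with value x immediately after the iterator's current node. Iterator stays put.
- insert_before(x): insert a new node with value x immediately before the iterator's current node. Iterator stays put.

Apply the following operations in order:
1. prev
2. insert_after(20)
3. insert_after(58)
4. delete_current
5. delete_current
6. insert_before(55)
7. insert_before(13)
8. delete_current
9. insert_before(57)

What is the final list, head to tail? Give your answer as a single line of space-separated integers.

Answer: 55 13 57 4 1 3

Derivation:
After 1 (prev): list=[7, 4, 1, 3] cursor@7
After 2 (insert_after(20)): list=[7, 20, 4, 1, 3] cursor@7
After 3 (insert_after(58)): list=[7, 58, 20, 4, 1, 3] cursor@7
After 4 (delete_current): list=[58, 20, 4, 1, 3] cursor@58
After 5 (delete_current): list=[20, 4, 1, 3] cursor@20
After 6 (insert_before(55)): list=[55, 20, 4, 1, 3] cursor@20
After 7 (insert_before(13)): list=[55, 13, 20, 4, 1, 3] cursor@20
After 8 (delete_current): list=[55, 13, 4, 1, 3] cursor@4
After 9 (insert_before(57)): list=[55, 13, 57, 4, 1, 3] cursor@4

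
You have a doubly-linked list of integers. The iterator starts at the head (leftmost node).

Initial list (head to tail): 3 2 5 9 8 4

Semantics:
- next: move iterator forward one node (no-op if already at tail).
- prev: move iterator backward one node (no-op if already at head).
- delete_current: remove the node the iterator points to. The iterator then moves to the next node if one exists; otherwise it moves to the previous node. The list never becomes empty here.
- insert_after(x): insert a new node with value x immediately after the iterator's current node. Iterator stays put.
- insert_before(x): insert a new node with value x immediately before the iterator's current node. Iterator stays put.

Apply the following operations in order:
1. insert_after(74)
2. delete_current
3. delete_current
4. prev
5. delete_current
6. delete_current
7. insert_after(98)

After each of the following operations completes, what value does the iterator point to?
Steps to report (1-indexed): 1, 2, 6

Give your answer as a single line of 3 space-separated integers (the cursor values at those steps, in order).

Answer: 3 74 9

Derivation:
After 1 (insert_after(74)): list=[3, 74, 2, 5, 9, 8, 4] cursor@3
After 2 (delete_current): list=[74, 2, 5, 9, 8, 4] cursor@74
After 3 (delete_current): list=[2, 5, 9, 8, 4] cursor@2
After 4 (prev): list=[2, 5, 9, 8, 4] cursor@2
After 5 (delete_current): list=[5, 9, 8, 4] cursor@5
After 6 (delete_current): list=[9, 8, 4] cursor@9
After 7 (insert_after(98)): list=[9, 98, 8, 4] cursor@9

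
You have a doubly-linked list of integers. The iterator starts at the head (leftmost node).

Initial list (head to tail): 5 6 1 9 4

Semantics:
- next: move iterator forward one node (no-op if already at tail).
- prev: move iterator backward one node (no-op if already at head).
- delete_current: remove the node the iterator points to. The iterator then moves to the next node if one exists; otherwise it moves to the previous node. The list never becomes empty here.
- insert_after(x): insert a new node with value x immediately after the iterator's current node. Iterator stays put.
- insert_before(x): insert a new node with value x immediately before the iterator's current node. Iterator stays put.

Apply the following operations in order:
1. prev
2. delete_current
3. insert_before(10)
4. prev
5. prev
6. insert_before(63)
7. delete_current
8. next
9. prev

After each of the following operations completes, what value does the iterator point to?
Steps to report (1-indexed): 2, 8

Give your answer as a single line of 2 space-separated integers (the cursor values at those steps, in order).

Answer: 6 1

Derivation:
After 1 (prev): list=[5, 6, 1, 9, 4] cursor@5
After 2 (delete_current): list=[6, 1, 9, 4] cursor@6
After 3 (insert_before(10)): list=[10, 6, 1, 9, 4] cursor@6
After 4 (prev): list=[10, 6, 1, 9, 4] cursor@10
After 5 (prev): list=[10, 6, 1, 9, 4] cursor@10
After 6 (insert_before(63)): list=[63, 10, 6, 1, 9, 4] cursor@10
After 7 (delete_current): list=[63, 6, 1, 9, 4] cursor@6
After 8 (next): list=[63, 6, 1, 9, 4] cursor@1
After 9 (prev): list=[63, 6, 1, 9, 4] cursor@6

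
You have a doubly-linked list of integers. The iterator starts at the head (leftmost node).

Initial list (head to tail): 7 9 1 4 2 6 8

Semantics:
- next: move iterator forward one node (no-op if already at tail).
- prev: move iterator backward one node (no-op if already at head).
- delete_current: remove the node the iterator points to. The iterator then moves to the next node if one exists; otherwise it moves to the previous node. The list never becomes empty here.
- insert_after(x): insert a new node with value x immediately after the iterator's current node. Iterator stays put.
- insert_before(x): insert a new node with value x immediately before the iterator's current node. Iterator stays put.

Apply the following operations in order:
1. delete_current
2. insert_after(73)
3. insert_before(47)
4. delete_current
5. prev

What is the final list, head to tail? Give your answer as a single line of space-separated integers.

After 1 (delete_current): list=[9, 1, 4, 2, 6, 8] cursor@9
After 2 (insert_after(73)): list=[9, 73, 1, 4, 2, 6, 8] cursor@9
After 3 (insert_before(47)): list=[47, 9, 73, 1, 4, 2, 6, 8] cursor@9
After 4 (delete_current): list=[47, 73, 1, 4, 2, 6, 8] cursor@73
After 5 (prev): list=[47, 73, 1, 4, 2, 6, 8] cursor@47

Answer: 47 73 1 4 2 6 8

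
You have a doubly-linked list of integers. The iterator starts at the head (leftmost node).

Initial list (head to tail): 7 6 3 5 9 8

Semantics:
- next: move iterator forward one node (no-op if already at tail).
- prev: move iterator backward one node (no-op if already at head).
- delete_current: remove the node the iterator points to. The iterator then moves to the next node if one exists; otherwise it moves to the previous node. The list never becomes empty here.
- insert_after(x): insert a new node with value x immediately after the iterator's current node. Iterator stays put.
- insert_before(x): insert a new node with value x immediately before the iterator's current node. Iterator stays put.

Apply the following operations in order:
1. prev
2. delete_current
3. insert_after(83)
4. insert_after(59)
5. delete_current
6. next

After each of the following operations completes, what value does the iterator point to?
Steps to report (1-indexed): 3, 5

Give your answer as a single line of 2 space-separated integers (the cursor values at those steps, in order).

Answer: 6 59

Derivation:
After 1 (prev): list=[7, 6, 3, 5, 9, 8] cursor@7
After 2 (delete_current): list=[6, 3, 5, 9, 8] cursor@6
After 3 (insert_after(83)): list=[6, 83, 3, 5, 9, 8] cursor@6
After 4 (insert_after(59)): list=[6, 59, 83, 3, 5, 9, 8] cursor@6
After 5 (delete_current): list=[59, 83, 3, 5, 9, 8] cursor@59
After 6 (next): list=[59, 83, 3, 5, 9, 8] cursor@83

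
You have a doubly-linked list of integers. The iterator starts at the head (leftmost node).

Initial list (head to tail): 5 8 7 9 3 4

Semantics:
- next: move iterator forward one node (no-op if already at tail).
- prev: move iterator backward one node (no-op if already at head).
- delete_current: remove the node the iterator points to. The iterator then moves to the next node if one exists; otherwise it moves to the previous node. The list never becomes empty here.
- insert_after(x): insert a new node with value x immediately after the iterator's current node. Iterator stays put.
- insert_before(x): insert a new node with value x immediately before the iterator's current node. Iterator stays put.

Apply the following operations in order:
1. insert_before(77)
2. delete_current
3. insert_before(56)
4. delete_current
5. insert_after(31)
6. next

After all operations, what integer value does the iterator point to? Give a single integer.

After 1 (insert_before(77)): list=[77, 5, 8, 7, 9, 3, 4] cursor@5
After 2 (delete_current): list=[77, 8, 7, 9, 3, 4] cursor@8
After 3 (insert_before(56)): list=[77, 56, 8, 7, 9, 3, 4] cursor@8
After 4 (delete_current): list=[77, 56, 7, 9, 3, 4] cursor@7
After 5 (insert_after(31)): list=[77, 56, 7, 31, 9, 3, 4] cursor@7
After 6 (next): list=[77, 56, 7, 31, 9, 3, 4] cursor@31

Answer: 31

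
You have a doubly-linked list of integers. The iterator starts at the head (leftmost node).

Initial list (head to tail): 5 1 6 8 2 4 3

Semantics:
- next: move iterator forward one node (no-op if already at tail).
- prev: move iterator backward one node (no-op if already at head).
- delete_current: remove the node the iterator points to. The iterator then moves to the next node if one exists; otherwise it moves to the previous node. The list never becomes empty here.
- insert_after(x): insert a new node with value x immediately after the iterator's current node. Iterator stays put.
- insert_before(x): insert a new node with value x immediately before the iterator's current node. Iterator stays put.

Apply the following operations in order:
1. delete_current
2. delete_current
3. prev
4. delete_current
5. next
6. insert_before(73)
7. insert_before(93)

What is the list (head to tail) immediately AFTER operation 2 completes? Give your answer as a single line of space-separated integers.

After 1 (delete_current): list=[1, 6, 8, 2, 4, 3] cursor@1
After 2 (delete_current): list=[6, 8, 2, 4, 3] cursor@6

Answer: 6 8 2 4 3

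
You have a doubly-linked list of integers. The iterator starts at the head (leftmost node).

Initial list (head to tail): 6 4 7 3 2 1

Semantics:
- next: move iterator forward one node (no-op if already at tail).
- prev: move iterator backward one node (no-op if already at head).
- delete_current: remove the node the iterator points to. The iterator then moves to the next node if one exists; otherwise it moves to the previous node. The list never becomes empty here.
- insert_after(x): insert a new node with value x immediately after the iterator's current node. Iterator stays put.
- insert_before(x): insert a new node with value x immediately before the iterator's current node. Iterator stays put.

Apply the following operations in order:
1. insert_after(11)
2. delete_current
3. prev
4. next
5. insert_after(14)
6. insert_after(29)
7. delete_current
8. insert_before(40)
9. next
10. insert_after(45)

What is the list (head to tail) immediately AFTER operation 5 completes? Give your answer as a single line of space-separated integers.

Answer: 11 4 14 7 3 2 1

Derivation:
After 1 (insert_after(11)): list=[6, 11, 4, 7, 3, 2, 1] cursor@6
After 2 (delete_current): list=[11, 4, 7, 3, 2, 1] cursor@11
After 3 (prev): list=[11, 4, 7, 3, 2, 1] cursor@11
After 4 (next): list=[11, 4, 7, 3, 2, 1] cursor@4
After 5 (insert_after(14)): list=[11, 4, 14, 7, 3, 2, 1] cursor@4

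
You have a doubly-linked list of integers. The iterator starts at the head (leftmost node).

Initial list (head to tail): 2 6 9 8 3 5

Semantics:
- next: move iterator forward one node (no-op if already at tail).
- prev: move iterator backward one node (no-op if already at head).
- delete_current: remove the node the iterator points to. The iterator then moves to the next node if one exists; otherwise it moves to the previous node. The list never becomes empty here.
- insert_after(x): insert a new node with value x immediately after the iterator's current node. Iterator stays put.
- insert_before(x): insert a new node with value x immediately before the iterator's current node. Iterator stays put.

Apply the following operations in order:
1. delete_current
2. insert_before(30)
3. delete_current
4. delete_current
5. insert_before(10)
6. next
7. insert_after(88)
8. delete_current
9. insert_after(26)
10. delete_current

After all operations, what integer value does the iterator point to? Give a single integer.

After 1 (delete_current): list=[6, 9, 8, 3, 5] cursor@6
After 2 (insert_before(30)): list=[30, 6, 9, 8, 3, 5] cursor@6
After 3 (delete_current): list=[30, 9, 8, 3, 5] cursor@9
After 4 (delete_current): list=[30, 8, 3, 5] cursor@8
After 5 (insert_before(10)): list=[30, 10, 8, 3, 5] cursor@8
After 6 (next): list=[30, 10, 8, 3, 5] cursor@3
After 7 (insert_after(88)): list=[30, 10, 8, 3, 88, 5] cursor@3
After 8 (delete_current): list=[30, 10, 8, 88, 5] cursor@88
After 9 (insert_after(26)): list=[30, 10, 8, 88, 26, 5] cursor@88
After 10 (delete_current): list=[30, 10, 8, 26, 5] cursor@26

Answer: 26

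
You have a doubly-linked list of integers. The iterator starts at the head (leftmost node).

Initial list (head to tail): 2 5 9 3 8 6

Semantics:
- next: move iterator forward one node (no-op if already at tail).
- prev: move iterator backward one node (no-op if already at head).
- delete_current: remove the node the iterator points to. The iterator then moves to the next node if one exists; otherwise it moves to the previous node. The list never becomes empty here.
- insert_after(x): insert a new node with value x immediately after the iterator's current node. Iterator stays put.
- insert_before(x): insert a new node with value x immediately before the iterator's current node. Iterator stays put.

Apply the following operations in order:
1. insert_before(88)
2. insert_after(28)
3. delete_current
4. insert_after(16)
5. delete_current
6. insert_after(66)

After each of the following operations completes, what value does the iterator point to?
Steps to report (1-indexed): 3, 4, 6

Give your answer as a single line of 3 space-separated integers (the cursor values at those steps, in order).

After 1 (insert_before(88)): list=[88, 2, 5, 9, 3, 8, 6] cursor@2
After 2 (insert_after(28)): list=[88, 2, 28, 5, 9, 3, 8, 6] cursor@2
After 3 (delete_current): list=[88, 28, 5, 9, 3, 8, 6] cursor@28
After 4 (insert_after(16)): list=[88, 28, 16, 5, 9, 3, 8, 6] cursor@28
After 5 (delete_current): list=[88, 16, 5, 9, 3, 8, 6] cursor@16
After 6 (insert_after(66)): list=[88, 16, 66, 5, 9, 3, 8, 6] cursor@16

Answer: 28 28 16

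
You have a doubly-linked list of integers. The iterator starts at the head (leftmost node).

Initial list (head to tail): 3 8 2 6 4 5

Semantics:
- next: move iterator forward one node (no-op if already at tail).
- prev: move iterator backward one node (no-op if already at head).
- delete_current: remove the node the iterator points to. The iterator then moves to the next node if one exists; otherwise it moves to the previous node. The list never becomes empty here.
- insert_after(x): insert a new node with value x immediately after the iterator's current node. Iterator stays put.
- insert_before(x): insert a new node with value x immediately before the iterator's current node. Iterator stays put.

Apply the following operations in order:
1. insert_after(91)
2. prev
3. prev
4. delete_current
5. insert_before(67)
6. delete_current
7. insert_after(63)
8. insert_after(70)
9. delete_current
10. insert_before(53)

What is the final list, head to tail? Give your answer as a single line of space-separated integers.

Answer: 67 53 70 63 2 6 4 5

Derivation:
After 1 (insert_after(91)): list=[3, 91, 8, 2, 6, 4, 5] cursor@3
After 2 (prev): list=[3, 91, 8, 2, 6, 4, 5] cursor@3
After 3 (prev): list=[3, 91, 8, 2, 6, 4, 5] cursor@3
After 4 (delete_current): list=[91, 8, 2, 6, 4, 5] cursor@91
After 5 (insert_before(67)): list=[67, 91, 8, 2, 6, 4, 5] cursor@91
After 6 (delete_current): list=[67, 8, 2, 6, 4, 5] cursor@8
After 7 (insert_after(63)): list=[67, 8, 63, 2, 6, 4, 5] cursor@8
After 8 (insert_after(70)): list=[67, 8, 70, 63, 2, 6, 4, 5] cursor@8
After 9 (delete_current): list=[67, 70, 63, 2, 6, 4, 5] cursor@70
After 10 (insert_before(53)): list=[67, 53, 70, 63, 2, 6, 4, 5] cursor@70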